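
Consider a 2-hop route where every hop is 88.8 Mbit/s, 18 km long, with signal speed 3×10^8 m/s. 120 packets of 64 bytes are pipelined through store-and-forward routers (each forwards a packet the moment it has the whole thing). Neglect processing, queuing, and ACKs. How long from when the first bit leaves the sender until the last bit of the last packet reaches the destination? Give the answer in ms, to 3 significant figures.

Per-hop transmission t_tx = L/R = 512/88800000 = 0.00576577 ms.
Per-hop propagation t_prop = 18000/300000000 = 0.06 ms.
Pipeline fill: first packet needs 2·t_tx to clear all hops; remaining 119 packets each add one t_tx.
Total = (2+120-1)·t_tx + 2·t_prop = 121·0.00576577 + 2·0.06 = 0.818 ms.

0.818 ms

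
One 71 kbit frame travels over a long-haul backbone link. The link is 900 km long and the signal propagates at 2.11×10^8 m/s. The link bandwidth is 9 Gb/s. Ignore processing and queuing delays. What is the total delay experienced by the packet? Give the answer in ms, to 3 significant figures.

4.27 ms

L = 71000 bits.
Transmission delay = L/R = 71000 / 9000000000 = 0.00788889 ms.
Propagation delay = d/s = 900000 m / 211000000 m/s = 4.2654 ms.
Total = 4.27 ms.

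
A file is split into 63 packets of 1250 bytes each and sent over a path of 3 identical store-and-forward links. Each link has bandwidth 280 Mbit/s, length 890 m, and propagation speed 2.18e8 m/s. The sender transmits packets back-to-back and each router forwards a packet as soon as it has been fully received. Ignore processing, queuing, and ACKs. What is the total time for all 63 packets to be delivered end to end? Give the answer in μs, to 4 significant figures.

Per-hop transmission t_tx = L/R = 10000/280000000 = 35.7143 μs.
Per-hop propagation t_prop = 890/2.18e+08 = 4.08257 μs.
Pipeline fill: first packet needs 3·t_tx to clear all hops; remaining 62 packets each add one t_tx.
Total = (3+63-1)·t_tx + 3·t_prop = 65·35.7143 + 3·4.08257 = 2334 μs.

2334 μs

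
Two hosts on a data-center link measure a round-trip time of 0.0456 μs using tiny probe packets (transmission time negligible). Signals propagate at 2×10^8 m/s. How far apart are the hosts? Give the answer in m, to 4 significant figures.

4.560 m

One-way propagation = RTT/2 = 0.0228 μs.
d = s × t = 200000000 × 2.28e-08 = 4.560 m.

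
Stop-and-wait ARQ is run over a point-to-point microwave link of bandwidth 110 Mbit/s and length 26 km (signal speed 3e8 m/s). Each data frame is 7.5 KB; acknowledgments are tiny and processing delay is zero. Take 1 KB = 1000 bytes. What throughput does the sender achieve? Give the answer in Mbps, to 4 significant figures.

83.47 Mbps

t_tx = L/R = 60000/110000000 = 0.000545455 s.
t_prop = 26000/300000000 = 8.66667e-05 s; RTT = 0.000173333 s.
Cycle = t_tx + RTT = 0.000718788 s.
Throughput = L / cycle = 60000 / 0.000718788 = 83.47 Mbps.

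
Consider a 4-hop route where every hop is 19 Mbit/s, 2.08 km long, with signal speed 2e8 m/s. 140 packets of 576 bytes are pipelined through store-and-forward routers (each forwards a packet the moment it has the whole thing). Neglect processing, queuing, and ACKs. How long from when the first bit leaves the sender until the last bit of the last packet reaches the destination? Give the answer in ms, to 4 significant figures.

Per-hop transmission t_tx = L/R = 4608/19000000 = 0.242526 ms.
Per-hop propagation t_prop = 2080/200000000 = 0.0104 ms.
Pipeline fill: first packet needs 4·t_tx to clear all hops; remaining 139 packets each add one t_tx.
Total = (4+140-1)·t_tx + 4·t_prop = 143·0.242526 + 4·0.0104 = 34.72 ms.

34.72 ms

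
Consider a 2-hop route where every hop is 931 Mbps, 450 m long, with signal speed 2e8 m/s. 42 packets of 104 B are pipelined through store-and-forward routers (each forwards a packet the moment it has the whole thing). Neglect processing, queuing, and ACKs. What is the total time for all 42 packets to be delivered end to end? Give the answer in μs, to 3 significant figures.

42.9 μs

Per-hop transmission t_tx = L/R = 832/931000000 = 0.893663 μs.
Per-hop propagation t_prop = 450/200000000 = 2.25 μs.
Pipeline fill: first packet needs 2·t_tx to clear all hops; remaining 41 packets each add one t_tx.
Total = (2+42-1)·t_tx + 2·t_prop = 43·0.893663 + 2·2.25 = 42.9 μs.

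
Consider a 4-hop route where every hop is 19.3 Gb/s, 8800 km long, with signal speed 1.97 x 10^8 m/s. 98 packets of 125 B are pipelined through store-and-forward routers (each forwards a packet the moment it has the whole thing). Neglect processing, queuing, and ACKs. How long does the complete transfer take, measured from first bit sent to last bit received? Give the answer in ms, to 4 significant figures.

Per-hop transmission t_tx = L/R = 1000/19300000000 = 5.18135e-05 ms.
Per-hop propagation t_prop = 8800000/197000000 = 44.6701 ms.
Pipeline fill: first packet needs 4·t_tx to clear all hops; remaining 97 packets each add one t_tx.
Total = (4+98-1)·t_tx + 4·t_prop = 101·5.18135e-05 + 4·44.6701 = 178.7 ms.

178.7 ms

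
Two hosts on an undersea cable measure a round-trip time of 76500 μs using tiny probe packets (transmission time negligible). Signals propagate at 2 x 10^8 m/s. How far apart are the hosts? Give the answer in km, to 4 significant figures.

7650 km

One-way propagation = RTT/2 = 38250 μs.
d = s × t = 200000000 × 0.03825 = 7650 km.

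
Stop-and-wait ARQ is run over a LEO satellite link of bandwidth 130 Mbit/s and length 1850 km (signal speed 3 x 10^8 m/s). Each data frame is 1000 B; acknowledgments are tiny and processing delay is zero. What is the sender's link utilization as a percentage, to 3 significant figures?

t_tx = L/R = 8000/130000000 = 6.15385e-05 s.
t_prop = 1850000/300000000 = 0.00616667 s; RTT = 0.0123333 s.
Cycle = t_tx + RTT = 0.0123949 s.
Utilization = t_tx / cycle = 6.15385e-05/0.0123949 = 0.496 %.

0.496 %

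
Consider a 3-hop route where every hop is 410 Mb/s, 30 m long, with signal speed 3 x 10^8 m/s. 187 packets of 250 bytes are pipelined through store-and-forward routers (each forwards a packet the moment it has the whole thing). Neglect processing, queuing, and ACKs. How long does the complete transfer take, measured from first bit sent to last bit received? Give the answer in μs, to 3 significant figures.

Per-hop transmission t_tx = L/R = 2000/410000000 = 4.87805 μs.
Per-hop propagation t_prop = 30/300000000 = 0.1 μs.
Pipeline fill: first packet needs 3·t_tx to clear all hops; remaining 186 packets each add one t_tx.
Total = (3+187-1)·t_tx + 3·t_prop = 189·4.87805 + 3·0.1 = 922 μs.

922 μs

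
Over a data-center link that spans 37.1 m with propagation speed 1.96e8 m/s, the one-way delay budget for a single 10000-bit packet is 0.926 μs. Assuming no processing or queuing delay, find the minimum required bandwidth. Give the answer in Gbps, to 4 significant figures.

Propagation delay = 37.1 / 196000000 = 0.189286 μs.
Transmission budget = 0.926 − 0.189286 = 0.736714 μs.
R ≥ L / t_tx = 10000 bits / 7.36714e-07 s = 13.57 Gbps.

13.57 Gbps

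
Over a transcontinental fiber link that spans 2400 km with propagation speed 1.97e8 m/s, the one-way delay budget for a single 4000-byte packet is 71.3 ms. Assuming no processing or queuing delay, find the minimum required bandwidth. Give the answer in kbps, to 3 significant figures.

541 kbps

L = 32000 bits.
Propagation delay = 2400000 / 197000000 = 12.1827 ms.
Transmission budget = 71.3 − 12.1827 = 59.1173 ms.
R ≥ L / t_tx = 32000 bits / 0.0591173 s = 541 kbps.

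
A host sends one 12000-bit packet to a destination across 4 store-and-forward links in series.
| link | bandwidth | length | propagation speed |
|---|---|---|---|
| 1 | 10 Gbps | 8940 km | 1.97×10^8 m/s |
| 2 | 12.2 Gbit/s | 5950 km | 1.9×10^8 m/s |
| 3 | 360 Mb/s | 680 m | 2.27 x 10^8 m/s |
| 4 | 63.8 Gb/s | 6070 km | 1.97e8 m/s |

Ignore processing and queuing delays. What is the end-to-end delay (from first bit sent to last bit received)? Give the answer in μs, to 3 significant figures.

108000 μs

Transmission delays (L/R per hop): 1.2, 0.983607, 33.3333, 0.188088 μs; sum = 35.705 μs.
Propagation delays (d/s per hop): 45380.7, 31315.8, 2.99559, 30812.2 μs; sum = 107512 μs.
End-to-end = 108000 μs.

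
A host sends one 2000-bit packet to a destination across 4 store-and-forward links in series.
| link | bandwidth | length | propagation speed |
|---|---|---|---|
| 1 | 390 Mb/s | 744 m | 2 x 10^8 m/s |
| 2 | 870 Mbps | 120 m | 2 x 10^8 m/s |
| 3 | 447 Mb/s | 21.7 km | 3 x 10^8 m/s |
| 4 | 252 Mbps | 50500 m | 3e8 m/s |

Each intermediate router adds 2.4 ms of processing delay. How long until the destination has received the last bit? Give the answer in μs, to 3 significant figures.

Transmission delays (L/R per hop): 5.12821, 2.29885, 4.47427, 7.93651 μs; sum = 19.8378 μs.
Propagation delays (d/s per hop): 3.72, 0.6, 72.3333, 168.333 μs; sum = 244.987 μs.
Processing at 3 router(s): 3 × 2.4 ms = 7200 μs.
End-to-end = 7460 μs.

7460 μs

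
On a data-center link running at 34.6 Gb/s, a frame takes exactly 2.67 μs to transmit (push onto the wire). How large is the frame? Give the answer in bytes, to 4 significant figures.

11550 bytes

L = R × t_tx = 34600000000 b/s × 2.67e-06 s = 92382 bits.
In bytes: 92382 / 8 = 11550 bytes.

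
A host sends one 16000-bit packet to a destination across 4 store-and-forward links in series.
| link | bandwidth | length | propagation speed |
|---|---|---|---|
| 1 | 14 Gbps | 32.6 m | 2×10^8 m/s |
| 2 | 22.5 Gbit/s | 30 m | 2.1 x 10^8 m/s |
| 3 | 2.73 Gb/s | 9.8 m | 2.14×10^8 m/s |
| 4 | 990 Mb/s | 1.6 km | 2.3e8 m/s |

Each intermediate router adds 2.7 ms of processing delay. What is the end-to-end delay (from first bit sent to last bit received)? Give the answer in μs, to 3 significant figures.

Transmission delays (L/R per hop): 1.14286, 0.711111, 5.86081, 16.1616 μs; sum = 23.8764 μs.
Propagation delays (d/s per hop): 0.163, 0.142857, 0.0457944, 6.95652 μs; sum = 7.30817 μs.
Processing at 3 router(s): 3 × 2.7 ms = 8100 μs.
End-to-end = 8130 μs.

8130 μs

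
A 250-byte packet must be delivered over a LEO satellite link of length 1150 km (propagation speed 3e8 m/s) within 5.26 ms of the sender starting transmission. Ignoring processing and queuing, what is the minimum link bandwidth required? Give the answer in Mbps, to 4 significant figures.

L = 2000 bits.
Propagation delay = 1150000 / 300000000 = 3.83333 ms.
Transmission budget = 5.26 − 3.83333 = 1.42667 ms.
R ≥ L / t_tx = 2000 bits / 0.00142667 s = 1.402 Mbps.

1.402 Mbps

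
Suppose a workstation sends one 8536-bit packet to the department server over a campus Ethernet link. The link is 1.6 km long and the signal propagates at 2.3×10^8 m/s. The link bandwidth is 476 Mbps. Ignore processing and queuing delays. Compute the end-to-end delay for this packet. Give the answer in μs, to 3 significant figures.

Transmission delay = L/R = 8536 / 476000000 = 17.9328 μs.
Propagation delay = d/s = 1600 m / 2.3e+08 m/s = 6.95652 μs.
Total = 24.9 μs.

24.9 μs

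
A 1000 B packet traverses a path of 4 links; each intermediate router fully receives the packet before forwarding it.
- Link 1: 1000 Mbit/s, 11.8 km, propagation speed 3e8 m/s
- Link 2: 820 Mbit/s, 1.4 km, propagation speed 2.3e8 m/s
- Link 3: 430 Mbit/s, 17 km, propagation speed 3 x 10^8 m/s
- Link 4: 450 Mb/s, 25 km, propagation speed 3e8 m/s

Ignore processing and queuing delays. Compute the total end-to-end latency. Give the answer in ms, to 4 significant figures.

L = 1000 × 8 = 8000 bits.
Transmission delays (L/R per hop): 0.008, 0.0097561, 0.0186047, 0.0177778 ms; sum = 0.0541385 ms.
Propagation delays (d/s per hop): 0.0393333, 0.00608696, 0.0566667, 0.0833333 ms; sum = 0.18542 ms.
End-to-end = 0.2396 ms.

0.2396 ms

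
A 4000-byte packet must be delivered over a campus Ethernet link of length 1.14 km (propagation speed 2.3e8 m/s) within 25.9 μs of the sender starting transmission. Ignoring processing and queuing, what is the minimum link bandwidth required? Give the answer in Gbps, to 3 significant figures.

L = 32000 bits.
Propagation delay = 1140 / 2.3e+08 = 4.95652 μs.
Transmission budget = 25.9 − 4.95652 = 20.9435 μs.
R ≥ L / t_tx = 32000 bits / 2.09435e-05 s = 1.53 Gbps.

1.53 Gbps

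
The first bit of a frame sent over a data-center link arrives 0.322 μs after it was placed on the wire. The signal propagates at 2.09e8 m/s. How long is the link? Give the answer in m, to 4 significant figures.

d = s × t_prop = 209000000 × 3.22e-07 = 67.30 m.

67.30 m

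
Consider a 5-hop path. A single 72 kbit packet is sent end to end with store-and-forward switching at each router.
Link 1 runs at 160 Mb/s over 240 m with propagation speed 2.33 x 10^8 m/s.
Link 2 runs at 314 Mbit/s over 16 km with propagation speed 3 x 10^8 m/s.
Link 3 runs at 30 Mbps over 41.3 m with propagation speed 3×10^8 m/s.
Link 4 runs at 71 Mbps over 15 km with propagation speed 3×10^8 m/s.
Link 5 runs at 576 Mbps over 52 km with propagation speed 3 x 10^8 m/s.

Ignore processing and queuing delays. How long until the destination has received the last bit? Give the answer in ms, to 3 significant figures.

L = 72000 bits.
Transmission delays (L/R per hop): 0.45, 0.229299, 2.4, 1.01408, 0.125 ms; sum = 4.21838 ms.
Propagation delays (d/s per hop): 0.00103004, 0.0533333, 0.000137667, 0.05, 0.173333 ms; sum = 0.277834 ms.
End-to-end = 4.50 ms.

4.50 ms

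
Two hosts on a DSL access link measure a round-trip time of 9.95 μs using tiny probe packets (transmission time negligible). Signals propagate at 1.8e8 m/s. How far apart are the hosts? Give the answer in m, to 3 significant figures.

One-way propagation = RTT/2 = 4.975 μs.
d = s × t = 180000000 × 4.975e-06 = 896 m.

896 m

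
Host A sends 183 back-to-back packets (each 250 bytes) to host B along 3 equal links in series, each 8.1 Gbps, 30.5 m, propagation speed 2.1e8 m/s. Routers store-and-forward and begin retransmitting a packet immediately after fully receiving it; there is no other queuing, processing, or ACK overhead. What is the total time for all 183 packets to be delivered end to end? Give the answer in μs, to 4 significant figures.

Per-hop transmission t_tx = L/R = 2000/8100000000 = 0.246914 μs.
Per-hop propagation t_prop = 30.5/210000000 = 0.145238 μs.
Pipeline fill: first packet needs 3·t_tx to clear all hops; remaining 182 packets each add one t_tx.
Total = (3+183-1)·t_tx + 3·t_prop = 185·0.246914 + 3·0.145238 = 46.11 μs.

46.11 μs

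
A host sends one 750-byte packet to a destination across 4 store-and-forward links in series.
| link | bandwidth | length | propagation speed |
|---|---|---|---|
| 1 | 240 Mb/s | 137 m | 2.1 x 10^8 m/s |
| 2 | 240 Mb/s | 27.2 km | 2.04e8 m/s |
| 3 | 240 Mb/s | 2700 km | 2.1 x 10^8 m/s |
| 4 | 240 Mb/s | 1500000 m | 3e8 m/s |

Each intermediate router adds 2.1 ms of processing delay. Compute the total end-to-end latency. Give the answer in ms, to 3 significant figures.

L = 750 × 8 = 6000 bits.
Transmission delay per hop = L/R = 6000/240000000 = 0.025 ms; 4 hops → 0.1 ms.
Propagation delays (d/s per hop): 0.000652381, 0.133333, 12.8571, 5 ms; sum = 17.9911 ms.
Processing at 3 router(s): 3 × 2.1 ms = 6.3 ms.
End-to-end = 24.4 ms.

24.4 ms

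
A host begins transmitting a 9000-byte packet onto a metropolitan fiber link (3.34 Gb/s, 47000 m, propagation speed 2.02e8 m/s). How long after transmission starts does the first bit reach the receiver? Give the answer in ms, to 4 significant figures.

0.2327 ms

First bit experiences only propagation delay: d/s = 47000/202000000 = 0.2327 ms.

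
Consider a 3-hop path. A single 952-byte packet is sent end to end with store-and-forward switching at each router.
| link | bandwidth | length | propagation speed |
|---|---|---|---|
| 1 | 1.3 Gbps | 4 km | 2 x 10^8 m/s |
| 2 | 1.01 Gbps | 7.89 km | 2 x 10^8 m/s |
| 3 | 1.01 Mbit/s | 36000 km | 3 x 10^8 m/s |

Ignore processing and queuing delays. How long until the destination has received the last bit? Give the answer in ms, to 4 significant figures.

L = 952 × 8 = 7616 bits.
Transmission delays (L/R per hop): 0.00585846, 0.00754059, 7.54059 ms; sum = 7.55399 ms.
Propagation delays (d/s per hop): 0.02, 0.03945, 120 ms; sum = 120.059 ms.
End-to-end = 127.6 ms.

127.6 ms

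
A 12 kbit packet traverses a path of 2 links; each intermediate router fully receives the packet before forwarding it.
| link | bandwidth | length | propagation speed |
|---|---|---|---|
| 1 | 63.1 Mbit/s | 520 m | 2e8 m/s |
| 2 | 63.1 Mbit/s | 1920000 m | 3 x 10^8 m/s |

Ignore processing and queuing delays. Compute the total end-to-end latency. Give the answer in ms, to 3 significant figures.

L = 12000 bits.
Transmission delay per hop = L/R = 12000/63100000 = 0.190174 ms; 2 hops → 0.380349 ms.
Propagation delays (d/s per hop): 0.0026, 6.4 ms; sum = 6.4026 ms.
End-to-end = 6.78 ms.

6.78 ms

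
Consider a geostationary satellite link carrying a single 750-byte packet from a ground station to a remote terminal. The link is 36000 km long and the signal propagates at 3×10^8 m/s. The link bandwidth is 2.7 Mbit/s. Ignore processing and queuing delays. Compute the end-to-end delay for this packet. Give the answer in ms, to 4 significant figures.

L = 750 × 8 = 6000 bits.
Transmission delay = L/R = 6000 / 2700000 = 2.22222 ms.
Propagation delay = d/s = 36000000 m / 300000000 m/s = 120 ms.
Total = 122.2 ms.

122.2 ms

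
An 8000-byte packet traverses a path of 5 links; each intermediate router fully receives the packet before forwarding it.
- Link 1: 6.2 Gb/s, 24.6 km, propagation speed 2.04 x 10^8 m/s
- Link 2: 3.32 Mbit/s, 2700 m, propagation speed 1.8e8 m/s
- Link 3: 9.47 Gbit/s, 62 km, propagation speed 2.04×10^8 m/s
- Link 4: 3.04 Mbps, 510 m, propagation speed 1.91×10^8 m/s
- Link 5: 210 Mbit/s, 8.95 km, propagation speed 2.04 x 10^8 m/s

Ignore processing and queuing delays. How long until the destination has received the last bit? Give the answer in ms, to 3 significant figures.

L = 8000 × 8 = 64000 bits.
Transmission delays (L/R per hop): 0.0103226, 19.2771, 0.00675818, 21.0526, 0.304762 ms; sum = 40.6516 ms.
Propagation delays (d/s per hop): 0.120588, 0.015, 0.303922, 0.00267016, 0.0438725 ms; sum = 0.486053 ms.
End-to-end = 41.1 ms.

41.1 ms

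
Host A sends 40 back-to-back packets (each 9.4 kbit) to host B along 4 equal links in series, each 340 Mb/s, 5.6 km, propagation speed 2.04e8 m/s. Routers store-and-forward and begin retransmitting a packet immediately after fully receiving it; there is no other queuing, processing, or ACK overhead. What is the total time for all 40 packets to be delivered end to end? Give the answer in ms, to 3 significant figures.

Per-hop transmission t_tx = L/R = 9400/340000000 = 0.0276471 ms.
Per-hop propagation t_prop = 5600/204000000 = 0.027451 ms.
Pipeline fill: first packet needs 4·t_tx to clear all hops; remaining 39 packets each add one t_tx.
Total = (4+40-1)·t_tx + 4·t_prop = 43·0.0276471 + 4·0.027451 = 1.30 ms.

1.30 ms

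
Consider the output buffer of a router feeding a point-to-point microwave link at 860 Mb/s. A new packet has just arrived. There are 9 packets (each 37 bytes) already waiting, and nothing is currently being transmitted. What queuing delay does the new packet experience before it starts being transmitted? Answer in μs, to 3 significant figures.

3.10 μs

Each queued packet: L/R = 296/860000000 = 0.344186 μs.
9 queued → 3.09767 μs.
Queuing delay = 3.10 μs.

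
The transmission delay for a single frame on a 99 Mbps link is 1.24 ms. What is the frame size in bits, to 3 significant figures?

123000 bits

L = R × t_tx = 99000000 b/s × 0.00124 s = 122760 bits.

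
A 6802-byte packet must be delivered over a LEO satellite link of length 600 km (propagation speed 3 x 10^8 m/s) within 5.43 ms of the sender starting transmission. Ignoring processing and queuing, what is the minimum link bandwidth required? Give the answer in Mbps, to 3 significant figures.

L = 54416 bits.
Propagation delay = 600000 / 300000000 = 2 ms.
Transmission budget = 5.43 − 2 = 3.43 ms.
R ≥ L / t_tx = 54416 bits / 0.00343 s = 15.9 Mbps.

15.9 Mbps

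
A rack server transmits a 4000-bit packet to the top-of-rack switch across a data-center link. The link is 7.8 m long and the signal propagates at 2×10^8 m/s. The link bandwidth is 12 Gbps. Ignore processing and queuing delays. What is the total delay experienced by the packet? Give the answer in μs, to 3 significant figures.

Transmission delay = L/R = 4000 / 12000000000 = 0.333333 μs.
Propagation delay = d/s = 7.8 m / 200000000 m/s = 0.039 μs.
Total = 0.372 μs.

0.372 μs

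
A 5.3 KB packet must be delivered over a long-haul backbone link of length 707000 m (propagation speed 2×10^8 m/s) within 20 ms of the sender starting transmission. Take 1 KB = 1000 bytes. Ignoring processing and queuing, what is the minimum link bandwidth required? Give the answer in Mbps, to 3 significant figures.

2.58 Mbps

L = 42400 bits.
Propagation delay = 707000 / 200000000 = 3.535 ms.
Transmission budget = 20 − 3.535 = 16.465 ms.
R ≥ L / t_tx = 42400 bits / 0.016465 s = 2.58 Mbps.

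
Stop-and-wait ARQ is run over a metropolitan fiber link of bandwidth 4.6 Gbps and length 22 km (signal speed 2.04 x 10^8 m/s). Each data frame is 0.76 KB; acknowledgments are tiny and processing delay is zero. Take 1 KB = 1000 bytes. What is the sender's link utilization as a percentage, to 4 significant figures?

0.6091 %

t_tx = L/R = 6080/4600000000 = 1.32174e-06 s.
t_prop = 22000/204000000 = 0.000107843 s; RTT = 0.000215686 s.
Cycle = t_tx + RTT = 0.000217008 s.
Utilization = t_tx / cycle = 1.32174e-06/0.000217008 = 0.6091 %.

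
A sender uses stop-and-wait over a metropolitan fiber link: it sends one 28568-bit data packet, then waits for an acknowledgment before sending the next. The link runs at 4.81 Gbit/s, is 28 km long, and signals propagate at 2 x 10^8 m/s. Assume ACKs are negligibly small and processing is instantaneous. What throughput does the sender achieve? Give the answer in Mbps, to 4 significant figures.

t_tx = L/R = 28568/4810000000 = 5.93929e-06 s.
t_prop = 28000/200000000 = 0.00014 s; RTT = 0.00028 s.
Cycle = t_tx + RTT = 0.000285939 s.
Throughput = L / cycle = 28568 / 0.000285939 = 99.91 Mbps.

99.91 Mbps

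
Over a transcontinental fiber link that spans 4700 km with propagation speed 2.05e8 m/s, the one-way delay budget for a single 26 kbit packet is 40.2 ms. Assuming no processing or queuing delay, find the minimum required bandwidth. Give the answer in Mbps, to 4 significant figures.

1.505 Mbps

Propagation delay = 4700000 / 2.05e+08 = 22.9268 ms.
Transmission budget = 40.2 − 22.9268 = 17.2732 ms.
R ≥ L / t_tx = 26000 bits / 0.0172732 s = 1.505 Mbps.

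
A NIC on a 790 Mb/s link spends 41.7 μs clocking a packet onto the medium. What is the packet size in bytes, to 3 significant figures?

L = R × t_tx = 790000000 b/s × 4.17e-05 s = 32943 bits.
In bytes: 32943 / 8 = 4120 bytes.

4120 bytes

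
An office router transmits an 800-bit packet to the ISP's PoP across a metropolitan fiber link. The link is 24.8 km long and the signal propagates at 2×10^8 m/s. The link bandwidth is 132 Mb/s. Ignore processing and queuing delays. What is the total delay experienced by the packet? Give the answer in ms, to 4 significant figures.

Transmission delay = L/R = 800 / 132000000 = 0.00606061 ms.
Propagation delay = d/s = 24800 m / 200000000 m/s = 0.124 ms.
Total = 0.1301 ms.

0.1301 ms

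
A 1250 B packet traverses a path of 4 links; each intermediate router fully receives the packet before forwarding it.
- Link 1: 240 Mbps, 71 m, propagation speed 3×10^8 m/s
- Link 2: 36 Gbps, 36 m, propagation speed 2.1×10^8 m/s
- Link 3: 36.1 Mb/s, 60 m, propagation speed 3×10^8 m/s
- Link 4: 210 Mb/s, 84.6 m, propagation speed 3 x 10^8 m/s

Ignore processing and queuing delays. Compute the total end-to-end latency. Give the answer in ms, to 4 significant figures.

L = 1250 × 8 = 10000 bits.
Transmission delays (L/R per hop): 0.0416667, 0.000277778, 0.277008, 0.047619 ms; sum = 0.366572 ms.
Propagation delays (d/s per hop): 0.000236667, 0.000171429, 0.0002, 0.000282 ms; sum = 0.000890095 ms.
End-to-end = 0.3675 ms.

0.3675 ms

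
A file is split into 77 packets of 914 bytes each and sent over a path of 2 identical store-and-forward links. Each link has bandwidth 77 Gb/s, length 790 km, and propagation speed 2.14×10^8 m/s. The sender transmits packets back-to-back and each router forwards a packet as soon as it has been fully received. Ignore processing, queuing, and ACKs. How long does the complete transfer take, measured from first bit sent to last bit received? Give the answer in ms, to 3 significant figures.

7.39 ms

Per-hop transmission t_tx = L/R = 7312/77000000000 = 9.4961e-05 ms.
Per-hop propagation t_prop = 790000/214000000 = 3.69159 ms.
Pipeline fill: first packet needs 2·t_tx to clear all hops; remaining 76 packets each add one t_tx.
Total = (2+77-1)·t_tx + 2·t_prop = 78·9.4961e-05 + 2·3.69159 = 7.39 ms.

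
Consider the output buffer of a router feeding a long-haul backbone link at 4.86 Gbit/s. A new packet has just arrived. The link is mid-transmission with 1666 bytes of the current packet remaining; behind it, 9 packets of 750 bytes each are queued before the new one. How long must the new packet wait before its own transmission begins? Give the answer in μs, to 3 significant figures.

Each queued packet: L/R = 6000/4860000000 = 1.23457 μs.
9 queued → 11.1111 μs.
Plus remaining 13328 bits of current packet: 2.74239 μs.
Queuing delay = 13.9 μs.

13.9 μs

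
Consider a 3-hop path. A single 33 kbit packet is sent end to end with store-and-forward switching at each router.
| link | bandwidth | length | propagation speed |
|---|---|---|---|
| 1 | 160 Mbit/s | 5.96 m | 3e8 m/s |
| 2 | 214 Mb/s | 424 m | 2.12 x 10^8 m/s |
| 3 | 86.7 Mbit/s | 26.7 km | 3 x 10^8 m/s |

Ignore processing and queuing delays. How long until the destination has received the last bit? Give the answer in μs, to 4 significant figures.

832.1 μs

L = 33000 bits.
Transmission delays (L/R per hop): 206.25, 154.206, 380.623 μs; sum = 741.078 μs.
Propagation delays (d/s per hop): 0.0198667, 2, 89 μs; sum = 91.0199 μs.
End-to-end = 832.1 μs.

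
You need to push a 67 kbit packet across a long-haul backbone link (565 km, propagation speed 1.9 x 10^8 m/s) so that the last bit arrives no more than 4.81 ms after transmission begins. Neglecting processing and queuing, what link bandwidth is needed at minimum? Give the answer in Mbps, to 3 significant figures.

36.5 Mbps

Propagation delay = 565000 / 190000000 = 2.97368 ms.
Transmission budget = 4.81 − 2.97368 = 1.83632 ms.
R ≥ L / t_tx = 67000 bits / 0.00183632 s = 36.5 Mbps.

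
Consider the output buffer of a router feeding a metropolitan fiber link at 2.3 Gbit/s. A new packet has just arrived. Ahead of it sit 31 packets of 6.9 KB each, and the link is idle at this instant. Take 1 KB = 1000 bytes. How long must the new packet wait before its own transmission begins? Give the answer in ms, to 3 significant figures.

Each queued packet: L/R = 55200/2300000000 = 0.024 ms.
31 queued → 0.744 ms.
Queuing delay = 0.744 ms.

0.744 ms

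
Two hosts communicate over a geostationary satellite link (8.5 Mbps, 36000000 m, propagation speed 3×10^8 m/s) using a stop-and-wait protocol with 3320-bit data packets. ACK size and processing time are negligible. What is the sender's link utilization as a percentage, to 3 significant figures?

t_tx = L/R = 3320/8500000 = 0.000390588 s.
t_prop = 36000000/300000000 = 0.12 s; RTT = 0.24 s.
Cycle = t_tx + RTT = 0.240391 s.
Utilization = t_tx / cycle = 0.000390588/0.240391 = 0.162 %.

0.162 %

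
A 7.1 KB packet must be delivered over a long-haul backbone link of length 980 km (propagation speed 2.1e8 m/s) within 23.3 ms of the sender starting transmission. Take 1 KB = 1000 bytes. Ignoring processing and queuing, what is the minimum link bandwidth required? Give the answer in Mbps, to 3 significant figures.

3.05 Mbps

L = 56800 bits.
Propagation delay = 980000 / 210000000 = 4.66667 ms.
Transmission budget = 23.3 − 4.66667 = 18.6333 ms.
R ≥ L / t_tx = 56800 bits / 0.0186333 s = 3.05 Mbps.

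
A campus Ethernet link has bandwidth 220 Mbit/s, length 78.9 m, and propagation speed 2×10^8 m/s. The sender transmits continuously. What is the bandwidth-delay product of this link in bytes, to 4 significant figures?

10.85 bytes

Propagation delay = 78.9 / 200000000 = 3.945e-07 s.
BDP = R × t_prop = 220000000 × 3.945e-07 = 86.79 bits.
In bytes: 86.79/8 = 10.85 bytes.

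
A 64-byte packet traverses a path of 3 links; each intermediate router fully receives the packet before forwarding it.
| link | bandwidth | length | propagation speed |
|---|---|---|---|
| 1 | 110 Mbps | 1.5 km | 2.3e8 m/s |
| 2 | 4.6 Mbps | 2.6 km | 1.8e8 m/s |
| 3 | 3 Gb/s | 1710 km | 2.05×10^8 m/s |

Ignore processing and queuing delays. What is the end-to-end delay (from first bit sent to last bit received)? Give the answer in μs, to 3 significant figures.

8480 μs

L = 64 × 8 = 512 bits.
Transmission delays (L/R per hop): 4.65455, 111.304, 0.170667 μs; sum = 116.13 μs.
Propagation delays (d/s per hop): 6.52174, 14.4444, 8341.46 μs; sum = 8362.43 μs.
End-to-end = 8480 μs.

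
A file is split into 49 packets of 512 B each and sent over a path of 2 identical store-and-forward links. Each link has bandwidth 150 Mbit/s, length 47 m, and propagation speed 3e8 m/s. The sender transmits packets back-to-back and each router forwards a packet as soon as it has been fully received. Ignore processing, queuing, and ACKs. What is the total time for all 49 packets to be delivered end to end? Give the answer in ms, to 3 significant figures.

1.37 ms

Per-hop transmission t_tx = L/R = 4096/150000000 = 0.0273067 ms.
Per-hop propagation t_prop = 47/300000000 = 0.000156667 ms.
Pipeline fill: first packet needs 2·t_tx to clear all hops; remaining 48 packets each add one t_tx.
Total = (2+49-1)·t_tx + 2·t_prop = 50·0.0273067 + 2·0.000156667 = 1.37 ms.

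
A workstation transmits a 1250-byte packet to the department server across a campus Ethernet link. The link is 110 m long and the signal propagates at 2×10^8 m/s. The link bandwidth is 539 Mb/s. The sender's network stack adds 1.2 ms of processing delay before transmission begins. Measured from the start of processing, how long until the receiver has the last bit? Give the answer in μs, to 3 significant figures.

1220 μs

L = 1250 × 8 = 10000 bits.
Transmission delay = L/R = 10000 / 539000000 = 18.5529 μs.
Propagation delay = d/s = 110 m / 200000000 m/s = 0.55 μs.
Plus processing delay 1.2 ms = 1200 μs.
Total = 1220 μs.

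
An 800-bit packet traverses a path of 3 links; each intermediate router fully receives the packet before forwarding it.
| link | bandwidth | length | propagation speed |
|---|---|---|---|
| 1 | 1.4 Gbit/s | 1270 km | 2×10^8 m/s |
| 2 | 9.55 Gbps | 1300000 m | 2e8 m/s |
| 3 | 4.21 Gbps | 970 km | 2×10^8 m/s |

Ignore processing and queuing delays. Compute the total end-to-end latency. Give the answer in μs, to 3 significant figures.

Transmission delays (L/R per hop): 0.571429, 0.0837696, 0.190024 μs; sum = 0.845222 μs.
Propagation delays (d/s per hop): 6350, 6500, 4850 μs; sum = 17700 μs.
End-to-end = 17700 μs.

17700 μs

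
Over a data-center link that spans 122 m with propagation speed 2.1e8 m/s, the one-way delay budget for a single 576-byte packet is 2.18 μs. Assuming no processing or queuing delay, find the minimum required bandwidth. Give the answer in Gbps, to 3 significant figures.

L = 4608 bits.
Propagation delay = 122 / 210000000 = 0.580952 μs.
Transmission budget = 2.18 − 0.580952 = 1.59905 μs.
R ≥ L / t_tx = 4608 bits / 1.59905e-06 s = 2.88 Gbps.

2.88 Gbps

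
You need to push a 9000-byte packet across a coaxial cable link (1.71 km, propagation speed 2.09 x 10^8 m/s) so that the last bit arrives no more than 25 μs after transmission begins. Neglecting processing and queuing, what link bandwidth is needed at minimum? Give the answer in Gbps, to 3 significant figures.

4.28 Gbps

L = 72000 bits.
Propagation delay = 1710 / 209000000 = 8.18182 μs.
Transmission budget = 25 − 8.18182 = 16.8182 μs.
R ≥ L / t_tx = 72000 bits / 1.68182e-05 s = 4.28 Gbps.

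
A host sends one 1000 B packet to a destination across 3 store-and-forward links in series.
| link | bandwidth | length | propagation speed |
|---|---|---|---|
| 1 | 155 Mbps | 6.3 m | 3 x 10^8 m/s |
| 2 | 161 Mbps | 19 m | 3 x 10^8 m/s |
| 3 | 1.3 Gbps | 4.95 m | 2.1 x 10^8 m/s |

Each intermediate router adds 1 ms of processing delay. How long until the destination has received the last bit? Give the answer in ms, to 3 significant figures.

2.11 ms

L = 1000 × 8 = 8000 bits.
Transmission delays (L/R per hop): 0.0516129, 0.0496894, 0.00615385 ms; sum = 0.107456 ms.
Propagation delays (d/s per hop): 2.1e-05, 6.33333e-05, 2.35714e-05 ms; sum = 0.000107905 ms.
Processing at 2 router(s): 2 × 1 ms = 2 ms.
End-to-end = 2.11 ms.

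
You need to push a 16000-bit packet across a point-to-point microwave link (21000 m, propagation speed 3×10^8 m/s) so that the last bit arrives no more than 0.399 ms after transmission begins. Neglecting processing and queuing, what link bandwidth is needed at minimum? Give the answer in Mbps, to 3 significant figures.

Propagation delay = 21000 / 300000000 = 0.07 ms.
Transmission budget = 0.399 − 0.07 = 0.329 ms.
R ≥ L / t_tx = 16000 bits / 0.000329 s = 48.6 Mbps.

48.6 Mbps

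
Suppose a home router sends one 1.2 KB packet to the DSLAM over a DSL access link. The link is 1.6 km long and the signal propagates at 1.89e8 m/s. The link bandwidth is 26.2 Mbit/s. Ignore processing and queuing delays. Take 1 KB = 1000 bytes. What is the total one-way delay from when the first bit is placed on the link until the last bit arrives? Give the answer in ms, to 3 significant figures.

0.375 ms

L = 9600 bits.
Transmission delay = L/R = 9600 / 26200000 = 0.366412 ms.
Propagation delay = d/s = 1600 m / 189000000 m/s = 0.00846561 ms.
Total = 0.375 ms.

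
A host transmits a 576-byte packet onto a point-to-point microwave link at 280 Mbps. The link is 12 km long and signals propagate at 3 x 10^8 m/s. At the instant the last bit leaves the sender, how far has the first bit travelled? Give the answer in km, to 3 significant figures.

t_tx = L/R = 4608/280000000 = 1.64571e-05 s.
Distance = s × t_tx = 300000000 × 1.64571e-05 = 4.94 km.

4.94 km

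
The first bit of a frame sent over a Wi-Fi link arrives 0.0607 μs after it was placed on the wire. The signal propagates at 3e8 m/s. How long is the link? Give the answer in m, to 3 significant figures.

18.2 m

d = s × t_prop = 300000000 × 6.07e-08 = 18.2 m.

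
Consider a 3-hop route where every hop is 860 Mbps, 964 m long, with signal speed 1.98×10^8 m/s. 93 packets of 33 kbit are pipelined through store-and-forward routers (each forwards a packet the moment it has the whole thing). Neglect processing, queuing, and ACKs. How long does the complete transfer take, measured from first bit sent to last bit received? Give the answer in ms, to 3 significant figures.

Per-hop transmission t_tx = L/R = 33000/860000000 = 0.0383721 ms.
Per-hop propagation t_prop = 964/198000000 = 0.00486869 ms.
Pipeline fill: first packet needs 3·t_tx to clear all hops; remaining 92 packets each add one t_tx.
Total = (3+93-1)·t_tx + 3·t_prop = 95·0.0383721 + 3·0.00486869 = 3.66 ms.

3.66 ms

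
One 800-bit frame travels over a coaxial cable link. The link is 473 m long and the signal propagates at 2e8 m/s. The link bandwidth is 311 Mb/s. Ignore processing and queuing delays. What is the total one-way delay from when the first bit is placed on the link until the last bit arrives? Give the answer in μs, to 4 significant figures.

4.937 μs

Transmission delay = L/R = 800 / 311000000 = 2.57235 μs.
Propagation delay = d/s = 473 m / 200000000 m/s = 2.365 μs.
Total = 4.937 μs.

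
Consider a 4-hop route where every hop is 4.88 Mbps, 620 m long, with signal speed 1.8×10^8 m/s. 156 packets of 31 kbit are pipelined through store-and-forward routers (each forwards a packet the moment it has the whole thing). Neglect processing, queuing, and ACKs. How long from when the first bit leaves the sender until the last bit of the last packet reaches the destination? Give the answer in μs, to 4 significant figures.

Per-hop transmission t_tx = L/R = 31000/4880000 = 6352.46 μs.
Per-hop propagation t_prop = 620/180000000 = 3.44444 μs.
Pipeline fill: first packet needs 4·t_tx to clear all hops; remaining 155 packets each add one t_tx.
Total = (4+156-1)·t_tx + 4·t_prop = 159·6352.46 + 4·3.44444 = 1010000 μs.

1010000 μs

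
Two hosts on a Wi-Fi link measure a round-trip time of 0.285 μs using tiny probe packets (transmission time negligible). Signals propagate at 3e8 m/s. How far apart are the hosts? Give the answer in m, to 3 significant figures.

42.8 m

One-way propagation = RTT/2 = 0.1425 μs.
d = s × t = 300000000 × 1.425e-07 = 42.8 m.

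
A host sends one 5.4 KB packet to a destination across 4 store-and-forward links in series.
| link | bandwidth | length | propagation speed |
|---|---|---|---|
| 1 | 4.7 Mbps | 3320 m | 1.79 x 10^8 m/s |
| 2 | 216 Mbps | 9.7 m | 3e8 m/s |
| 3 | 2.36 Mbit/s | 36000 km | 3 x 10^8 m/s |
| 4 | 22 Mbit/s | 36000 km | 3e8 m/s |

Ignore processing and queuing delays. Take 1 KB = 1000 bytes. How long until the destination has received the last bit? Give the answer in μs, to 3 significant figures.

L = 43200 bits.
Transmission delays (L/R per hop): 9191.49, 200, 18305.1, 1963.64 μs; sum = 29660.2 μs.
Propagation delays (d/s per hop): 18.5475, 0.0323333, 120000, 120000 μs; sum = 240019 μs.
End-to-end = 270000 μs.

270000 μs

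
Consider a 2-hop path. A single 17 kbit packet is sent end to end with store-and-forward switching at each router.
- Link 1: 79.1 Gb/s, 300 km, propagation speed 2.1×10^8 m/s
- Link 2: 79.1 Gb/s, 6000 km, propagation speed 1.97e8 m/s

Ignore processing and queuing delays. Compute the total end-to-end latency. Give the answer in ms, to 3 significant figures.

L = 17000 bits.
Transmission delay per hop = L/R = 17000/79100000000 = 0.000214918 ms; 2 hops → 0.000429836 ms.
Propagation delays (d/s per hop): 1.42857, 30.4569 ms; sum = 31.8854 ms.
End-to-end = 31.9 ms.

31.9 ms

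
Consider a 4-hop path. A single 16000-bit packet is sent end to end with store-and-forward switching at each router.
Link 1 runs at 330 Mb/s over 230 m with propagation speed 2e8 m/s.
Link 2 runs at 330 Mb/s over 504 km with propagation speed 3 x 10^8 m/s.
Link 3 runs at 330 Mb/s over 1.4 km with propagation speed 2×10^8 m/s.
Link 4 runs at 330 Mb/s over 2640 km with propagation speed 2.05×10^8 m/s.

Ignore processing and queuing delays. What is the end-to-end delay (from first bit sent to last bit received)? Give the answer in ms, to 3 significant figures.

14.8 ms

Transmission delay per hop = L/R = 16000/330000000 = 0.0484848 ms; 4 hops → 0.193939 ms.
Propagation delays (d/s per hop): 0.00115, 1.68, 0.007, 12.878 ms; sum = 14.5662 ms.
End-to-end = 14.8 ms.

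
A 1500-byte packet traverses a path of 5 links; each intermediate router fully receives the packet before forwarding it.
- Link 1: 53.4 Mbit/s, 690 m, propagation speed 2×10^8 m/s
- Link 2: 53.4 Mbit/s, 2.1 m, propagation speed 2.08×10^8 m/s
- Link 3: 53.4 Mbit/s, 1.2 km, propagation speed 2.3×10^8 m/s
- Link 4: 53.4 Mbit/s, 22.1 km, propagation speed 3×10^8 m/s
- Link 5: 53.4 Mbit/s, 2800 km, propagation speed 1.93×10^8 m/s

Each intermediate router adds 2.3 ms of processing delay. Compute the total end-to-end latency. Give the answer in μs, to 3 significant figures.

24900 μs

L = 1500 × 8 = 12000 bits.
Transmission delay per hop = L/R = 12000/53400000 = 224.719 μs; 5 hops → 1123.6 μs.
Propagation delays (d/s per hop): 3.45, 0.0100962, 5.21739, 73.6667, 14507.8 μs; sum = 14590.1 μs.
Processing at 4 router(s): 4 × 2.3 ms = 9200 μs.
End-to-end = 24900 μs.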